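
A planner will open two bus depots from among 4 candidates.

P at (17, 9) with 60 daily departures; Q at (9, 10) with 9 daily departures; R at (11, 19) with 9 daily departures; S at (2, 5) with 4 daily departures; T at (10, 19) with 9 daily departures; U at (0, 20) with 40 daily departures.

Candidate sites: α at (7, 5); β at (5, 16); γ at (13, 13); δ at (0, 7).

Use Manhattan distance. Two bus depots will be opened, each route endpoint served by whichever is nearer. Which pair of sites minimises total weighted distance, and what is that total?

Evaluate every pair (each demand assigned to the nearer of the two):
  {β, γ}: total = 1103
  {γ, δ}: total = 1232
  {α, β}: total = 1436
  {α, γ}: total = 1516
  {α, δ}: total = 1754
  {β, δ}: total = 1759
Best pair: {β, γ} with total 1103.

{β, γ}, total 1103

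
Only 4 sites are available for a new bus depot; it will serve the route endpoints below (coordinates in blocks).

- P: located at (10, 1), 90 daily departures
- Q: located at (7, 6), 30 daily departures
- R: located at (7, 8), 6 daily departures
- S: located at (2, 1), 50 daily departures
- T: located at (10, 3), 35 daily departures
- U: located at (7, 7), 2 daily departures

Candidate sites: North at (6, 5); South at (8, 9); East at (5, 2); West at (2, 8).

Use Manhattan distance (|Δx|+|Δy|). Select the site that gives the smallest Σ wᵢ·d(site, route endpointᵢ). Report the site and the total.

East, total 1192 blocks

Total weighted distance at each candidate:
  North (6, 5): total = 1420
  South (8, 9): total = 2018
  East (5, 2): total = 1192
  West (2, 8): total = 2407
Minimum is at East with total 1192 blocks.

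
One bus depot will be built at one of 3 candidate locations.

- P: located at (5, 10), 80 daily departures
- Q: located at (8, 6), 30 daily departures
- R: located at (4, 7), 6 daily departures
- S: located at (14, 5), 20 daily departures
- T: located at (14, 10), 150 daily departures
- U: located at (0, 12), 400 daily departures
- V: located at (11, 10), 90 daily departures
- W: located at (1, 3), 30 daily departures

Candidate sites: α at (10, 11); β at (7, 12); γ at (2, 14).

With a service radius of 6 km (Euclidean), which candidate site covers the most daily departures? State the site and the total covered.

γ, covering 480

Coverage radius r = 6 km; a point is covered iff (Δx)²+(Δy)² ≤ 6² = 36.
  α (10, 11): covers {P, Q, T, V} → 350
  β (7, 12): covers {P, R, V} → 176
  γ (2, 14): covers {P, U} → 480
Maximum coverage at γ: 480 daily departures.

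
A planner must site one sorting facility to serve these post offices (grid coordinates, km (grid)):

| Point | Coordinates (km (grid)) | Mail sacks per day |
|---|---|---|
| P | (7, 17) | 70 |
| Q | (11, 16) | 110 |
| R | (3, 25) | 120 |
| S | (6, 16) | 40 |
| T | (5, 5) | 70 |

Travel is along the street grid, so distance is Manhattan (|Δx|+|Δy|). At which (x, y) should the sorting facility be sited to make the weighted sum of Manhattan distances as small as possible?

(6, 16)

Manhattan distance separates: Σwᵢ(|x−xᵢ|+|y−yᵢ|) = Σwᵢ|x−xᵢ| + Σwᵢ|y−yᵢ|, so x and y are optimised independently as 1-D weighted medians.
Total weight W = 410; half = 205.
x-coordinate, sorted with cumulative weight:
  x=3 (R, w=120) cum 120
  x=5 (T, w=70) cum 190
  x=6 (S, w=40) cum 230  ← median
  x=7 (P, w=70) cum 300
  x=11 (Q, w=110) cum 410
⇒ x* = 6
y-coordinate, sorted with cumulative weight:
  y=5 (T, w=70) cum 70
  y=16 (Q, w=110) cum 180
  y=16 (S, w=40) cum 220  ← median
  y=17 (P, w=70) cum 290
  y=25 (R, w=120) cum 410
⇒ y* = 16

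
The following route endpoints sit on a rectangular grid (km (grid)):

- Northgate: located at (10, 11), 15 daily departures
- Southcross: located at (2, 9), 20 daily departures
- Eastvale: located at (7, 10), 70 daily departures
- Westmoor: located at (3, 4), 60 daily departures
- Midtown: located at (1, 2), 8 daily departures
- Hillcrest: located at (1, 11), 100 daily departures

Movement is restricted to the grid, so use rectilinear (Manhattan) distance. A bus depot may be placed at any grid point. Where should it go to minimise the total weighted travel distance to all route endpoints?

Manhattan distance separates: Σwᵢ(|x−xᵢ|+|y−yᵢ|) = Σwᵢ|x−xᵢ| + Σwᵢ|y−yᵢ|, so x and y are optimised independently as 1-D weighted medians.
Total weight W = 273; half = 136.5.
x-coordinate, sorted with cumulative weight:
  x=1 (Midtown, w=8) cum 8
  x=1 (Hillcrest, w=100) cum 108
  x=2 (Southcross, w=20) cum 128
  x=3 (Westmoor, w=60) cum 188  ← median
  x=7 (Eastvale, w=70) cum 258
  x=10 (Northgate, w=15) cum 273
⇒ x* = 3
y-coordinate, sorted with cumulative weight:
  y=2 (Midtown, w=8) cum 8
  y=4 (Westmoor, w=60) cum 68
  y=9 (Southcross, w=20) cum 88
  y=10 (Eastvale, w=70) cum 158  ← median
  y=11 (Northgate, w=15) cum 173
  y=11 (Hillcrest, w=100) cum 273
⇒ y* = 10

(3, 10)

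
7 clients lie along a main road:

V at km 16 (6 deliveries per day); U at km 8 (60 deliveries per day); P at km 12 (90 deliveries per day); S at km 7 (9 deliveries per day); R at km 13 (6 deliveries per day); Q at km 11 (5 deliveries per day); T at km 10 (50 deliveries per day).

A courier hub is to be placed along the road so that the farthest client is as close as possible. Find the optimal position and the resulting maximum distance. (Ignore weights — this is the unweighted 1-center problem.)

location 11.5, max distance 4.5

The 1-center on a line is the midpoint of the two extreme points: leftmost at 7, rightmost at 16.
Optimal location = (7 + 16)/2 = 11.5; maximum distance = (16 − 7)/2 = 4.5.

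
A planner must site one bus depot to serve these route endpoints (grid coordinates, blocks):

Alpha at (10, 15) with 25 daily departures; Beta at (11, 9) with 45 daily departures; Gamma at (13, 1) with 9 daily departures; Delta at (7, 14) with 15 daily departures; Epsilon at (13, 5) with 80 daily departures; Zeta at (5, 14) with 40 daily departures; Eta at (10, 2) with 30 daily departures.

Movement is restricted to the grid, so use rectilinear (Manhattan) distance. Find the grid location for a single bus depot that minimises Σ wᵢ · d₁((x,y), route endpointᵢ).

Manhattan distance separates: Σwᵢ(|x−xᵢ|+|y−yᵢ|) = Σwᵢ|x−xᵢ| + Σwᵢ|y−yᵢ|, so x and y are optimised independently as 1-D weighted medians.
Total weight W = 244; half = 122.
x-coordinate, sorted with cumulative weight:
  x=5 (Zeta, w=40) cum 40
  x=7 (Delta, w=15) cum 55
  x=10 (Alpha, w=25) cum 80
  x=10 (Eta, w=30) cum 110
  x=11 (Beta, w=45) cum 155  ← median
  x=13 (Gamma, w=9) cum 164
  x=13 (Epsilon, w=80) cum 244
⇒ x* = 11
y-coordinate, sorted with cumulative weight:
  y=1 (Gamma, w=9) cum 9
  y=2 (Eta, w=30) cum 39
  y=5 (Epsilon, w=80) cum 119
  y=9 (Beta, w=45) cum 164  ← median
  y=14 (Delta, w=15) cum 179
  y=14 (Zeta, w=40) cum 219
  y=15 (Alpha, w=25) cum 244
⇒ y* = 9

(11, 9)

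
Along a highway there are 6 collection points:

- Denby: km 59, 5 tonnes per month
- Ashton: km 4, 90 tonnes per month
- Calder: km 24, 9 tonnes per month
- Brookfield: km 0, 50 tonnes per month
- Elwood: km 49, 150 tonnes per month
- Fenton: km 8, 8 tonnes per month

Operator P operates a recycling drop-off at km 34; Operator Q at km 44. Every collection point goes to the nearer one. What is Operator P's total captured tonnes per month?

157

The indifferent point is the midpoint (34+44)/2 = 39; collection points left of it (closer to Operator P at 34) go to Operator P, those right go to Operator Q.
  Brookfield at 0 (w=50) → Operator P
  Ashton at 4 (w=90) → Operator P
  Fenton at 8 (w=8) → Operator P
  Calder at 24 (w=9) → Operator P
  Elwood at 49 (w=150) → Operator Q
  Denby at 59 (w=5) → Operator Q
Operator P captures 157; Operator Q captures 155.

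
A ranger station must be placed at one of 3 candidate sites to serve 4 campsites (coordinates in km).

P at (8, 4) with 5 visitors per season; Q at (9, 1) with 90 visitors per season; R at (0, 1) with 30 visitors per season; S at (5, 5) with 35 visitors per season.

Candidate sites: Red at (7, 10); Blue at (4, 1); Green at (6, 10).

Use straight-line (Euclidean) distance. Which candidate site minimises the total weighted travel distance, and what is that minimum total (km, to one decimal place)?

Blue, total 739.3 km

Total weighted distance at each candidate:
  Red (7, 10): total = 1390.7
  Blue (4, 1): total = 739.3
  Green (6, 10): total = 1388.4
Minimum is at Blue with total 739.3 km.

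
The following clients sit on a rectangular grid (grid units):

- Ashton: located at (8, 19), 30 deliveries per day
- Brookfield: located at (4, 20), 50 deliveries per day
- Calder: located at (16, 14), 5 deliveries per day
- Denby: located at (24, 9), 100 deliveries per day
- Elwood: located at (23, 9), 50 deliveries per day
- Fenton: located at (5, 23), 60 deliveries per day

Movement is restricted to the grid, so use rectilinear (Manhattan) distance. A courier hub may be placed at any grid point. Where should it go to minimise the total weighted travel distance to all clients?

(23, 9)

Manhattan distance separates: Σwᵢ(|x−xᵢ|+|y−yᵢ|) = Σwᵢ|x−xᵢ| + Σwᵢ|y−yᵢ|, so x and y are optimised independently as 1-D weighted medians.
Total weight W = 295; half = 147.5.
x-coordinate, sorted with cumulative weight:
  x=4 (Brookfield, w=50) cum 50
  x=5 (Fenton, w=60) cum 110
  x=8 (Ashton, w=30) cum 140
  x=16 (Calder, w=5) cum 145
  x=23 (Elwood, w=50) cum 195  ← median
  x=24 (Denby, w=100) cum 295
⇒ x* = 23
y-coordinate, sorted with cumulative weight:
  y=9 (Denby, w=100) cum 100
  y=9 (Elwood, w=50) cum 150  ← median
  y=14 (Calder, w=5) cum 155
  y=19 (Ashton, w=30) cum 185
  y=20 (Brookfield, w=50) cum 235
  y=23 (Fenton, w=60) cum 295
⇒ y* = 9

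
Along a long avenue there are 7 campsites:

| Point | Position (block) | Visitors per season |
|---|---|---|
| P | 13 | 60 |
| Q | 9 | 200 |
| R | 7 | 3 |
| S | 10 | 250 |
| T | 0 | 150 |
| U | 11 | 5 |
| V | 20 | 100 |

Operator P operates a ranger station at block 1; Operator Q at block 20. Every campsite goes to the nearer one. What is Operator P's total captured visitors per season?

The indifferent point is the midpoint (1+20)/2 = 10.5; campsites left of it (closer to Operator P at 1) go to Operator P, those right go to Operator Q.
  T at 0 (w=150) → Operator P
  R at 7 (w=3) → Operator P
  Q at 9 (w=200) → Operator P
  S at 10 (w=250) → Operator P
  U at 11 (w=5) → Operator Q
  P at 13 (w=60) → Operator Q
  V at 20 (w=100) → Operator Q
Operator P captures 603; Operator Q captures 165.

603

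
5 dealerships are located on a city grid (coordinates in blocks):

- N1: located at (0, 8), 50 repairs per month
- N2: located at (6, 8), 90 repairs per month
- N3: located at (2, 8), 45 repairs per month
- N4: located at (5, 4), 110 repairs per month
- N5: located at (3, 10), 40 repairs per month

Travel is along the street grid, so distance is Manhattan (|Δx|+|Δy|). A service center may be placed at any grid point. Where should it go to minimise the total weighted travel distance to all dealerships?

(5, 8)

Manhattan distance separates: Σwᵢ(|x−xᵢ|+|y−yᵢ|) = Σwᵢ|x−xᵢ| + Σwᵢ|y−yᵢ|, so x and y are optimised independently as 1-D weighted medians.
Total weight W = 335; half = 167.5.
x-coordinate, sorted with cumulative weight:
  x=0 (N1, w=50) cum 50
  x=2 (N3, w=45) cum 95
  x=3 (N5, w=40) cum 135
  x=5 (N4, w=110) cum 245  ← median
  x=6 (N2, w=90) cum 335
⇒ x* = 5
y-coordinate, sorted with cumulative weight:
  y=4 (N4, w=110) cum 110
  y=8 (N1, w=50) cum 160
  y=8 (N2, w=90) cum 250  ← median
  y=8 (N3, w=45) cum 295
  y=10 (N5, w=40) cum 335
⇒ y* = 8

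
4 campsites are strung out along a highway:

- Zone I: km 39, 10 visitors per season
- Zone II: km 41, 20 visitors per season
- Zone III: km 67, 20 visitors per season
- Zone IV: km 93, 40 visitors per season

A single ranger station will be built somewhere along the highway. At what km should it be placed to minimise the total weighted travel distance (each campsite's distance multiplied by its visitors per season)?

x = 67

For a sum of weighted absolute distances on a line, the optimum is the weighted median (not the mean). Total weight W = 90; half-weight = 45.
Sort by position and accumulate weight:
  km 39 (Zone I, w=10) → cum 10
  km 41 (Zone II, w=20) → cum 30
  km 67 (Zone III, w=20) → cum 50  ≥ 45 → median here
  km 93 (Zone IV, w=40) → cum 90
Optimal location: km 67.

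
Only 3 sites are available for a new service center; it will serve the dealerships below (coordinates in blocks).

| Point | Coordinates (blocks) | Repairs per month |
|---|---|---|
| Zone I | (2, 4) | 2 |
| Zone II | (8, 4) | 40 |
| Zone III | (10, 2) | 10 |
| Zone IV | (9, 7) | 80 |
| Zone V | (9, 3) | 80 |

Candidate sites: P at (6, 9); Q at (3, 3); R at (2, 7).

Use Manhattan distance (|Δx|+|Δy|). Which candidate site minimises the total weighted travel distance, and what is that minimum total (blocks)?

P, total 1528 blocks

Total weighted distance at each candidate:
  P (6, 9): total = 1528
  Q (3, 3): total = 1604
  R (2, 7): total = 1936
Minimum is at P with total 1528 blocks.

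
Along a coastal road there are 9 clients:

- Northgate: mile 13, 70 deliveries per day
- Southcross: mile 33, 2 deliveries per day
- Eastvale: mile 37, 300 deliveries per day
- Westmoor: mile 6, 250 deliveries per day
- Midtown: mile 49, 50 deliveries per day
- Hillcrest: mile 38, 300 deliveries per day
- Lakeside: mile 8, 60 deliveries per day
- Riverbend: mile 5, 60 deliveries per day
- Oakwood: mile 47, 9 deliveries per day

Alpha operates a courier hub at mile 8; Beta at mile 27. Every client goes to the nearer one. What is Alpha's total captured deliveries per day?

The indifferent point is the midpoint (8+27)/2 = 17.5; clients left of it (closer to Alpha at 8) go to Alpha, those right go to Beta.
  Riverbend at 5 (w=60) → Alpha
  Westmoor at 6 (w=250) → Alpha
  Lakeside at 8 (w=60) → Alpha
  Northgate at 13 (w=70) → Alpha
  Southcross at 33 (w=2) → Beta
  Eastvale at 37 (w=300) → Beta
  Hillcrest at 38 (w=300) → Beta
  Oakwood at 47 (w=9) → Beta
  Midtown at 49 (w=50) → Beta
Alpha captures 440; Beta captures 661.

440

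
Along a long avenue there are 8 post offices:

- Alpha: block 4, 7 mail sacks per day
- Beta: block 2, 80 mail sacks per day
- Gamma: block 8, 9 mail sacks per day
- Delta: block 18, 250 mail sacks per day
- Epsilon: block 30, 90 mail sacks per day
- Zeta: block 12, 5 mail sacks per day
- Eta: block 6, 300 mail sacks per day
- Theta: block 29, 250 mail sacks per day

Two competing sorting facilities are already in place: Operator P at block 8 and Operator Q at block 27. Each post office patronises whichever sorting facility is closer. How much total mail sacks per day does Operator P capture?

401

The indifferent point is the midpoint (8+27)/2 = 17.5; post offices left of it (closer to Operator P at 8) go to Operator P, those right go to Operator Q.
  Beta at 2 (w=80) → Operator P
  Alpha at 4 (w=7) → Operator P
  Eta at 6 (w=300) → Operator P
  Gamma at 8 (w=9) → Operator P
  Zeta at 12 (w=5) → Operator P
  Delta at 18 (w=250) → Operator Q
  Theta at 29 (w=250) → Operator Q
  Epsilon at 30 (w=90) → Operator Q
Operator P captures 401; Operator Q captures 590.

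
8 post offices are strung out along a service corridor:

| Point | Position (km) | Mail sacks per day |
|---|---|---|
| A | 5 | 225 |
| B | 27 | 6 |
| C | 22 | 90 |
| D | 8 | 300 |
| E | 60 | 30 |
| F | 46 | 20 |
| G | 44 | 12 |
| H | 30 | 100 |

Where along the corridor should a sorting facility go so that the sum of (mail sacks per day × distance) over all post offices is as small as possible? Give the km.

x = 8

For a sum of weighted absolute distances on a line, the optimum is the weighted median (not the mean). Total weight W = 783; half-weight = 391.5.
Sort by position and accumulate weight:
  km 5 (A, w=225) → cum 225
  km 8 (D, w=300) → cum 525  ≥ 391.5 → median here
  km 22 (C, w=90) → cum 615
  km 27 (B, w=6) → cum 621
  km 30 (H, w=100) → cum 721
  km 44 (G, w=12) → cum 733
  km 46 (F, w=20) → cum 753
  km 60 (E, w=30) → cum 783
Optimal location: km 8.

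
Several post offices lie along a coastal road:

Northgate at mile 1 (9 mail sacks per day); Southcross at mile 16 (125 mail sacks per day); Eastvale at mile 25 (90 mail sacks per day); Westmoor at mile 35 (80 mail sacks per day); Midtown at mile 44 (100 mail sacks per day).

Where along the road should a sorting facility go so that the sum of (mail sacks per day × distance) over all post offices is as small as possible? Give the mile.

x = 25

For a sum of weighted absolute distances on a line, the optimum is the weighted median (not the mean). Total weight W = 404; half-weight = 202.
Sort by position and accumulate weight:
  mile 1 (Northgate, w=9) → cum 9
  mile 16 (Southcross, w=125) → cum 134
  mile 25 (Eastvale, w=90) → cum 224  ≥ 202 → median here
  mile 35 (Westmoor, w=80) → cum 304
  mile 44 (Midtown, w=100) → cum 404
Optimal location: mile 25.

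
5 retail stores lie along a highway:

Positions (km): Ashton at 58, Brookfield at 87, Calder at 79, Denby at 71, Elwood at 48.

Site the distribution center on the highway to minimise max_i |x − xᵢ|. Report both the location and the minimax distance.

The 1-center on a line is the midpoint of the two extreme points: leftmost at 48, rightmost at 87.
Optimal location = (48 + 87)/2 = 67.5; maximum distance = (87 − 48)/2 = 19.5.

location 67.5, max distance 19.5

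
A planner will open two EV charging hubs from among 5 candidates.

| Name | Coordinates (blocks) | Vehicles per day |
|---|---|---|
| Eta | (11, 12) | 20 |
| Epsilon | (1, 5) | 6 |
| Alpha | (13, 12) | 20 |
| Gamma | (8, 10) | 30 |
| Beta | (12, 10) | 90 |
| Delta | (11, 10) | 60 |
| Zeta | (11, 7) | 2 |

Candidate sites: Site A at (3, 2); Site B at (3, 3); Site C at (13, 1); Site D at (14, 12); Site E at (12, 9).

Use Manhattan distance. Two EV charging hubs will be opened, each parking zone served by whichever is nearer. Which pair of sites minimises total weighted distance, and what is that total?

{Site D, Site E}, total 536

Evaluate every pair (each demand assigned to the nearer of the two):
  {Site D, Site E}: total = 536
  {Site B, Site E}: total = 550
  {Site A, Site E}: total = 556
  {Site C, Site E}: total = 616
  {Site B, Site D}: total = 1020
  {Site A, Site D}: total = 1026
  {Site C, Site D}: total = 1092
  {Site B, Site C}: total = 2440
  {Site A, Site C}: total = 2476
  {Site A, Site B}: total = 3468
Best pair: {Site D, Site E} with total 536.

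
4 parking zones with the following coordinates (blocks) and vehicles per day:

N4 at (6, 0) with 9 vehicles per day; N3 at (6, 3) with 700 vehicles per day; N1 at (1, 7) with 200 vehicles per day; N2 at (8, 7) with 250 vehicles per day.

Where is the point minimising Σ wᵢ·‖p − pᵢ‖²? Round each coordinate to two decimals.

The minimiser of Σwᵢ‖p−pᵢ‖² is the weighted centroid p* = (Σwᵢpᵢ)/(Σwᵢ).
Σwᵢ = 1159.
Σwᵢxᵢ = 9·6 + 700·6 + 200·1 + 250·8 = 6454.
Σwᵢyᵢ = 9·0 + 700·3 + 200·7 + 250·7 = 5250.
x* = 6454/1159 = 5.57, y* = 5250/1159 = 4.53.

(5.57, 4.53)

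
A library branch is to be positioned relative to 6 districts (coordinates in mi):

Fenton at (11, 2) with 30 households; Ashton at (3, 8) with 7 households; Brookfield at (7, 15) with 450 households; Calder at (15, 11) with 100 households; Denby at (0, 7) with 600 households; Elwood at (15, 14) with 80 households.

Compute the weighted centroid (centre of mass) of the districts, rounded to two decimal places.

The minimiser of Σwᵢ‖p−pᵢ‖² is the weighted centroid p* = (Σwᵢpᵢ)/(Σwᵢ).
Σwᵢ = 1267.
Σwᵢxᵢ = 30·11 + 7·3 + 450·7 + 100·15 + 600·0 + 80·15 = 6201.
Σwᵢyᵢ = 30·2 + 7·8 + 450·15 + 100·11 + 600·7 + 80·14 = 13286.
x* = 6201/1267 = 4.89, y* = 13286/1267 = 10.49.

(4.89, 10.49)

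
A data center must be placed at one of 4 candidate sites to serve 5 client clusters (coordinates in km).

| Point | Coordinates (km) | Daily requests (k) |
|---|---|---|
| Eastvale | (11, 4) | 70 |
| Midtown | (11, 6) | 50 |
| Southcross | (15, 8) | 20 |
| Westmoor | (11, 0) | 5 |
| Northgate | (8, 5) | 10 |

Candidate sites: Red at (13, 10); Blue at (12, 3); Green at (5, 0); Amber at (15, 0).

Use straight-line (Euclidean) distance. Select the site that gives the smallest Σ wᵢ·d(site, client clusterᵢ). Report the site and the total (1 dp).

Blue, total 434.3 km

Total weighted distance at each candidate:
  Red (13, 10): total = 844.6
  Blue (12, 3): total = 434.3
  Green (5, 0): total = 1273.5
  Amber (15, 0): total = 1022.6
Minimum is at Blue with total 434.3 km.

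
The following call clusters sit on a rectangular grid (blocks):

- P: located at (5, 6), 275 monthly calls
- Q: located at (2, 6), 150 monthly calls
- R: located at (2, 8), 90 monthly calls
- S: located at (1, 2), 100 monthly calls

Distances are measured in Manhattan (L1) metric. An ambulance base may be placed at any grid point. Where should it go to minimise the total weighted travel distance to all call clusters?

Manhattan distance separates: Σwᵢ(|x−xᵢ|+|y−yᵢ|) = Σwᵢ|x−xᵢ| + Σwᵢ|y−yᵢ|, so x and y are optimised independently as 1-D weighted medians.
Total weight W = 615; half = 307.5.
x-coordinate, sorted with cumulative weight:
  x=1 (S, w=100) cum 100
  x=2 (Q, w=150) cum 250
  x=2 (R, w=90) cum 340  ← median
  x=5 (P, w=275) cum 615
⇒ x* = 2
y-coordinate, sorted with cumulative weight:
  y=2 (S, w=100) cum 100
  y=6 (P, w=275) cum 375  ← median
  y=6 (Q, w=150) cum 525
  y=8 (R, w=90) cum 615
⇒ y* = 6

(2, 6)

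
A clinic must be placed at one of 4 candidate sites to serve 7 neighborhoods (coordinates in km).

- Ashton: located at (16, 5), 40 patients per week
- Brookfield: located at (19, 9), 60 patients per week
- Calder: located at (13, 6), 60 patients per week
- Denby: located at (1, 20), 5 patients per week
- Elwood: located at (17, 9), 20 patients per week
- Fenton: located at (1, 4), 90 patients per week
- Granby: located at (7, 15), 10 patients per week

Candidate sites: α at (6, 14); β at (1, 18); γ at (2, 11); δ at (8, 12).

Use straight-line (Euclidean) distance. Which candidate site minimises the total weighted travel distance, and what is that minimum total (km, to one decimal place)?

Total weighted distance at each candidate:
  α (6, 14): total = 3312.7
  β (1, 18): total = 4723.9
  γ (2, 11): total = 3409.6
  δ (8, 12): total = 2809.1
Minimum is at δ with total 2809.1 km.

δ, total 2809.1 km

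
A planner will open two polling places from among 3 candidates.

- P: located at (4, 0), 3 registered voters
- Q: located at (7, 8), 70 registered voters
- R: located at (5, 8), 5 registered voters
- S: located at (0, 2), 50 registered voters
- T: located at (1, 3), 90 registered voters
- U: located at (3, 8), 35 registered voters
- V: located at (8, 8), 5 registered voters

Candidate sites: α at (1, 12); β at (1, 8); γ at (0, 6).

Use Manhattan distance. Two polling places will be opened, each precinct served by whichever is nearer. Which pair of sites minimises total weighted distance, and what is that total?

{β, γ}, total 1135

Evaluate every pair (each demand assigned to the nearer of the two):
  {β, γ}: total = 1135
  {α, β}: total = 1378
  {α, γ}: total = 1480
Best pair: {β, γ} with total 1135.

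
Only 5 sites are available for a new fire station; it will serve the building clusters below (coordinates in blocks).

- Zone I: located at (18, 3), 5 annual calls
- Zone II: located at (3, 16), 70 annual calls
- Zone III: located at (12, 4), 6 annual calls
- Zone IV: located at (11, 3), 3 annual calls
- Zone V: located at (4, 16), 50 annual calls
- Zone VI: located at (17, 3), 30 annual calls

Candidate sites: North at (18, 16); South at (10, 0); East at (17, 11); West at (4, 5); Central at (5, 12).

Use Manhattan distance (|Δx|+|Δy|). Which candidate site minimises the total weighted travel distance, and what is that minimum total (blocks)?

Total weighted distance at each candidate:
  North (18, 16): total = 2403
  South (10, 0): total = 3113
  East (17, 11): total = 2629
  West (4, 5): total = 2001
  Central (5, 12): total = 1545
Minimum is at Central with total 1545 blocks.

Central, total 1545 blocks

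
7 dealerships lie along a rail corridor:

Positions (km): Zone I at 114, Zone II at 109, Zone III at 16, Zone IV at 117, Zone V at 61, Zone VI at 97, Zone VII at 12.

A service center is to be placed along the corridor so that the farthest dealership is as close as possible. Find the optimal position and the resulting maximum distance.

location 64.5, max distance 52.5

The 1-center on a line is the midpoint of the two extreme points: leftmost at 12, rightmost at 117.
Optimal location = (12 + 117)/2 = 64.5; maximum distance = (117 − 12)/2 = 52.5.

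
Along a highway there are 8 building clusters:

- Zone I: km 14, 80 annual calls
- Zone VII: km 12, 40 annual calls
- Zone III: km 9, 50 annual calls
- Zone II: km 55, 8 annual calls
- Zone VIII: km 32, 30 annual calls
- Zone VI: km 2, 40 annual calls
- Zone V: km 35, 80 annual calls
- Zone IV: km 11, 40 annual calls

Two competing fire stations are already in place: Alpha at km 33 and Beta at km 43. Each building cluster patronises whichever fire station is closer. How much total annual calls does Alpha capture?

The indifferent point is the midpoint (33+43)/2 = 38; building clusters left of it (closer to Alpha at 33) go to Alpha, those right go to Beta.
  Zone VI at 2 (w=40) → Alpha
  Zone III at 9 (w=50) → Alpha
  Zone IV at 11 (w=40) → Alpha
  Zone VII at 12 (w=40) → Alpha
  Zone I at 14 (w=80) → Alpha
  Zone VIII at 32 (w=30) → Alpha
  Zone V at 35 (w=80) → Alpha
  Zone II at 55 (w=8) → Beta
Alpha captures 360; Beta captures 8.

360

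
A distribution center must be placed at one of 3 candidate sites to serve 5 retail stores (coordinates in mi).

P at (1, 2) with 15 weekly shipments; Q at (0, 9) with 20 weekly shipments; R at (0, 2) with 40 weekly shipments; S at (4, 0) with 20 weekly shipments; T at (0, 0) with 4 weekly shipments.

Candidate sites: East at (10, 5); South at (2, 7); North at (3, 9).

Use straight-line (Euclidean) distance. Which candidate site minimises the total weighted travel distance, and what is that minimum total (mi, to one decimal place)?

Total weighted distance at each candidate:
  East (10, 5): total = 976.2
  South (2, 7): total = 523.2
  North (3, 9): total = 692.9
Minimum is at South with total 523.2 mi.

South, total 523.2 mi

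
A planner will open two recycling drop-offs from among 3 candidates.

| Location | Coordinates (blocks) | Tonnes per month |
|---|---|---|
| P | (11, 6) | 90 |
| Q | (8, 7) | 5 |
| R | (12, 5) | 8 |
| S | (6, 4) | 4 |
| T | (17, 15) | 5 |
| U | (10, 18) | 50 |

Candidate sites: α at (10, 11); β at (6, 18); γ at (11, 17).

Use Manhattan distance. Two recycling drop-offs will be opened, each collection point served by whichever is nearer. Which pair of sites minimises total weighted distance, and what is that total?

Evaluate every pair (each demand assigned to the nearer of the two):
  {α, γ}: total = 818
  {α, β}: total = 933
  {β, γ}: total = 1355
Best pair: {α, γ} with total 818.

{α, γ}, total 818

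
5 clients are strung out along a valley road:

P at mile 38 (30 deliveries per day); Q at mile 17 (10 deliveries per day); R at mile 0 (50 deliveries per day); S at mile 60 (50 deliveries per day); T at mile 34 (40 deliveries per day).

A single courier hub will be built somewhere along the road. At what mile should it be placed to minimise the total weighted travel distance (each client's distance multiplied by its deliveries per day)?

x = 34

For a sum of weighted absolute distances on a line, the optimum is the weighted median (not the mean). Total weight W = 180; half-weight = 90.
Sort by position and accumulate weight:
  mile 0 (R, w=50) → cum 50
  mile 17 (Q, w=10) → cum 60
  mile 34 (T, w=40) → cum 100  ≥ 90 → median here
  mile 38 (P, w=30) → cum 130
  mile 60 (S, w=50) → cum 180
Optimal location: mile 34.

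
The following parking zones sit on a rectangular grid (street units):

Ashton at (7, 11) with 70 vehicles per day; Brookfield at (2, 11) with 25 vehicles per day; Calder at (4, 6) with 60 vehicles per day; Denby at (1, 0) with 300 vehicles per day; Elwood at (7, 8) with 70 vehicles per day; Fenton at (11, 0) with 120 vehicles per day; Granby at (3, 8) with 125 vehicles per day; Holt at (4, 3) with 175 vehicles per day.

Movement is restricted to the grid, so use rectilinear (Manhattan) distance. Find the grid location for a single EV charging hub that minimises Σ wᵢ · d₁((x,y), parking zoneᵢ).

(4, 3)

Manhattan distance separates: Σwᵢ(|x−xᵢ|+|y−yᵢ|) = Σwᵢ|x−xᵢ| + Σwᵢ|y−yᵢ|, so x and y are optimised independently as 1-D weighted medians.
Total weight W = 945; half = 472.5.
x-coordinate, sorted with cumulative weight:
  x=1 (Denby, w=300) cum 300
  x=2 (Brookfield, w=25) cum 325
  x=3 (Granby, w=125) cum 450
  x=4 (Calder, w=60) cum 510  ← median
  x=4 (Holt, w=175) cum 685
  x=7 (Ashton, w=70) cum 755
  x=7 (Elwood, w=70) cum 825
  x=11 (Fenton, w=120) cum 945
⇒ x* = 4
y-coordinate, sorted with cumulative weight:
  y=0 (Denby, w=300) cum 300
  y=0 (Fenton, w=120) cum 420
  y=3 (Holt, w=175) cum 595  ← median
  y=6 (Calder, w=60) cum 655
  y=8 (Elwood, w=70) cum 725
  y=8 (Granby, w=125) cum 850
  y=11 (Ashton, w=70) cum 920
  y=11 (Brookfield, w=25) cum 945
⇒ y* = 3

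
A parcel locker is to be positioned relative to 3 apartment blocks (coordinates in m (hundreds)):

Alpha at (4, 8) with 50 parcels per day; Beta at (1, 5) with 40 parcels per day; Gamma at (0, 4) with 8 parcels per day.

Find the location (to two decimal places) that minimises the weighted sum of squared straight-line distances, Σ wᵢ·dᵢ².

The minimiser of Σwᵢ‖p−pᵢ‖² is the weighted centroid p* = (Σwᵢpᵢ)/(Σwᵢ).
Σwᵢ = 98.
Σwᵢxᵢ = 50·4 + 40·1 + 8·0 = 240.
Σwᵢyᵢ = 50·8 + 40·5 + 8·4 = 632.
x* = 240/98 = 2.45, y* = 632/98 = 6.45.

(2.45, 6.45)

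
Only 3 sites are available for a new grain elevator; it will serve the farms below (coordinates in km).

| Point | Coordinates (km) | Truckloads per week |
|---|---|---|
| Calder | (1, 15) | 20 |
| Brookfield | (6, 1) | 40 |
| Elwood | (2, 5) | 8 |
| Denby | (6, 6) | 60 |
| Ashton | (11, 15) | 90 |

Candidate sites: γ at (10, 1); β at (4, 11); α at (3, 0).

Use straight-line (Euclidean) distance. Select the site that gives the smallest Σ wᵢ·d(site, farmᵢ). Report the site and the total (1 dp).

Total weighted distance at each candidate:
  γ (10, 1): total = 2211.8
  β (4, 11): total = 1607.2
  α (3, 0): total = 2402.4
Minimum is at β with total 1607.2 km.

β, total 1607.2 km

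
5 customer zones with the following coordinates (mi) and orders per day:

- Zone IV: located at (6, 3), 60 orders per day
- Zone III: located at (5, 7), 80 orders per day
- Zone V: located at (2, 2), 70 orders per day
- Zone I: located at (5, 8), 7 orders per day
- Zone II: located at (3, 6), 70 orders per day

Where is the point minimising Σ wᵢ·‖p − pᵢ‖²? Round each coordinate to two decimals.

(3.99, 4.72)

The minimiser of Σwᵢ‖p−pᵢ‖² is the weighted centroid p* = (Σwᵢpᵢ)/(Σwᵢ).
Σwᵢ = 287.
Σwᵢxᵢ = 60·6 + 80·5 + 70·2 + 7·5 + 70·3 = 1145.
Σwᵢyᵢ = 60·3 + 80·7 + 70·2 + 7·8 + 70·6 = 1356.
x* = 1145/287 = 3.99, y* = 1356/287 = 4.72.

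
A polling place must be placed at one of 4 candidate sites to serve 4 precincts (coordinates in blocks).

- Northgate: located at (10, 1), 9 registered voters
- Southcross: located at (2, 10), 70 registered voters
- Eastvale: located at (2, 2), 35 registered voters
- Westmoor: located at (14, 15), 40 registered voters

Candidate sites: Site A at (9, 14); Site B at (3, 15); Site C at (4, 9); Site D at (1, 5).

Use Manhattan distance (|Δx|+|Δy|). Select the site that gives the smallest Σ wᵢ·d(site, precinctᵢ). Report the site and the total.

Total weighted distance at each candidate:
  Site A (9, 14): total = 1801
  Site B (3, 15): total = 1539
  Site C (4, 9): total = 1291
  Site D (1, 5): total = 1597
Minimum is at Site C with total 1291 blocks.

Site C, total 1291 blocks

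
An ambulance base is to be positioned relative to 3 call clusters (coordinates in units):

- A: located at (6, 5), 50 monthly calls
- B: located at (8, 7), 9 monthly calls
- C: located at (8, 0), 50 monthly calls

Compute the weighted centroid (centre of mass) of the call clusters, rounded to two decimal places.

The minimiser of Σwᵢ‖p−pᵢ‖² is the weighted centroid p* = (Σwᵢpᵢ)/(Σwᵢ).
Σwᵢ = 109.
Σwᵢxᵢ = 50·6 + 9·8 + 50·8 = 772.
Σwᵢyᵢ = 50·5 + 9·7 + 50·0 = 313.
x* = 772/109 = 7.08, y* = 313/109 = 2.87.

(7.08, 2.87)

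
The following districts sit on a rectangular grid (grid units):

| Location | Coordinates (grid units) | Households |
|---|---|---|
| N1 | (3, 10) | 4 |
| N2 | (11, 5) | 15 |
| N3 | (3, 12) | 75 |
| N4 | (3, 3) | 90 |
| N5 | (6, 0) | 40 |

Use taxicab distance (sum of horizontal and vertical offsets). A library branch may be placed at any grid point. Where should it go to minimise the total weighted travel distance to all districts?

(3, 3)

Manhattan distance separates: Σwᵢ(|x−xᵢ|+|y−yᵢ|) = Σwᵢ|x−xᵢ| + Σwᵢ|y−yᵢ|, so x and y are optimised independently as 1-D weighted medians.
Total weight W = 224; half = 112.
x-coordinate, sorted with cumulative weight:
  x=3 (N1, w=4) cum 4
  x=3 (N3, w=75) cum 79
  x=3 (N4, w=90) cum 169  ← median
  x=6 (N5, w=40) cum 209
  x=11 (N2, w=15) cum 224
⇒ x* = 3
y-coordinate, sorted with cumulative weight:
  y=0 (N5, w=40) cum 40
  y=3 (N4, w=90) cum 130  ← median
  y=5 (N2, w=15) cum 145
  y=10 (N1, w=4) cum 149
  y=12 (N3, w=75) cum 224
⇒ y* = 3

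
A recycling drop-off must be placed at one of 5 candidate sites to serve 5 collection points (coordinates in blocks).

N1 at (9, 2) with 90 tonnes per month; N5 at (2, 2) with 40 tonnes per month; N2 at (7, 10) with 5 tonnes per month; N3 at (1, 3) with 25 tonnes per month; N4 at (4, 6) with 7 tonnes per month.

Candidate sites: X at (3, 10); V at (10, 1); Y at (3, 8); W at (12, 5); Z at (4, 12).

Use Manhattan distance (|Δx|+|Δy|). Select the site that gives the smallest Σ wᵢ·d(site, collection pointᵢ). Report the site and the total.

Total weighted distance at each candidate:
  X (3, 10): total = 1900
  V (10, 1): total = 952
  Y (3, 8): total = 1586
  W (12, 5): total = 1498
  Z (4, 12): total = 2197
Minimum is at V with total 952 blocks.

V, total 952 blocks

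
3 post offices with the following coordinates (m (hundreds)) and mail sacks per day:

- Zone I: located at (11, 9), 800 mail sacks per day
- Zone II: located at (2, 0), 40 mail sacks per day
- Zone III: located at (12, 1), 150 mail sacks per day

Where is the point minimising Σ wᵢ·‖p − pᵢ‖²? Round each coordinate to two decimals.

The minimiser of Σwᵢ‖p−pᵢ‖² is the weighted centroid p* = (Σwᵢpᵢ)/(Σwᵢ).
Σwᵢ = 990.
Σwᵢxᵢ = 800·11 + 40·2 + 150·12 = 10680.
Σwᵢyᵢ = 800·9 + 40·0 + 150·1 = 7350.
x* = 10680/990 = 10.79, y* = 7350/990 = 7.42.

(10.79, 7.42)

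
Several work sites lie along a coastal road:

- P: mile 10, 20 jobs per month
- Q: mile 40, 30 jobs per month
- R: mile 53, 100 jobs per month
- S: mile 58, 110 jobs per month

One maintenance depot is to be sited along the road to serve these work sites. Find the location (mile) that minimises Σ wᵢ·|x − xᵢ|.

For a sum of weighted absolute distances on a line, the optimum is the weighted median (not the mean). Total weight W = 260; half-weight = 130.
Sort by position and accumulate weight:
  mile 10 (P, w=20) → cum 20
  mile 40 (Q, w=30) → cum 50
  mile 53 (R, w=100) → cum 150  ≥ 130 → median here
  mile 58 (S, w=110) → cum 260
Optimal location: mile 53.

x = 53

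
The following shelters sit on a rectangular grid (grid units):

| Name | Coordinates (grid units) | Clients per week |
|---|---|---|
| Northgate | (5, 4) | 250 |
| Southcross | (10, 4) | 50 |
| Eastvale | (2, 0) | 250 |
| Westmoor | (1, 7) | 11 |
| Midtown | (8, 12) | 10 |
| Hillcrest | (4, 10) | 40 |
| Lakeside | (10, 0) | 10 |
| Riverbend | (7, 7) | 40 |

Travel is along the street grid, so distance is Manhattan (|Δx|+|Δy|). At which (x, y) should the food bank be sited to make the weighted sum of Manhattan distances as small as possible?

Manhattan distance separates: Σwᵢ(|x−xᵢ|+|y−yᵢ|) = Σwᵢ|x−xᵢ| + Σwᵢ|y−yᵢ|, so x and y are optimised independently as 1-D weighted medians.
Total weight W = 661; half = 330.5.
x-coordinate, sorted with cumulative weight:
  x=1 (Westmoor, w=11) cum 11
  x=2 (Eastvale, w=250) cum 261
  x=4 (Hillcrest, w=40) cum 301
  x=5 (Northgate, w=250) cum 551  ← median
  x=7 (Riverbend, w=40) cum 591
  x=8 (Midtown, w=10) cum 601
  x=10 (Southcross, w=50) cum 651
  x=10 (Lakeside, w=10) cum 661
⇒ x* = 5
y-coordinate, sorted with cumulative weight:
  y=0 (Eastvale, w=250) cum 250
  y=0 (Lakeside, w=10) cum 260
  y=4 (Northgate, w=250) cum 510  ← median
  y=4 (Southcross, w=50) cum 560
  y=7 (Westmoor, w=11) cum 571
  y=7 (Riverbend, w=40) cum 611
  y=10 (Hillcrest, w=40) cum 651
  y=12 (Midtown, w=10) cum 661
⇒ y* = 4

(5, 4)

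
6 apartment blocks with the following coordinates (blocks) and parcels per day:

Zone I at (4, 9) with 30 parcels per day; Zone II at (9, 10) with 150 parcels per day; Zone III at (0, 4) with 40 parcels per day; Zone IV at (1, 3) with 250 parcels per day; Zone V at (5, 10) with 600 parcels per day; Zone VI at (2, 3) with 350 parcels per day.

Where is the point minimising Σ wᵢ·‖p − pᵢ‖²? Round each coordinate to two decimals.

The minimiser of Σwᵢ‖p−pᵢ‖² is the weighted centroid p* = (Σwᵢpᵢ)/(Σwᵢ).
Σwᵢ = 1420.
Σwᵢxᵢ = 30·4 + 150·9 + 40·0 + 250·1 + 600·5 + 350·2 = 5420.
Σwᵢyᵢ = 30·9 + 150·10 + 40·4 + 250·3 + 600·10 + 350·3 = 9730.
x* = 5420/1420 = 3.82, y* = 9730/1420 = 6.85.

(3.82, 6.85)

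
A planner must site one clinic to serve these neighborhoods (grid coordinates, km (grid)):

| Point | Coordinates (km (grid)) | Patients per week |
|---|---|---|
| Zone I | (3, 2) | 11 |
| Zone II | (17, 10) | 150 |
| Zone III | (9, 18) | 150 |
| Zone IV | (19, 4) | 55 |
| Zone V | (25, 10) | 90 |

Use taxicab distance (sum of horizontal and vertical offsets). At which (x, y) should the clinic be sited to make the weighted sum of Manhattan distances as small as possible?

(17, 10)

Manhattan distance separates: Σwᵢ(|x−xᵢ|+|y−yᵢ|) = Σwᵢ|x−xᵢ| + Σwᵢ|y−yᵢ|, so x and y are optimised independently as 1-D weighted medians.
Total weight W = 456; half = 228.
x-coordinate, sorted with cumulative weight:
  x=3 (Zone I, w=11) cum 11
  x=9 (Zone III, w=150) cum 161
  x=17 (Zone II, w=150) cum 311  ← median
  x=19 (Zone IV, w=55) cum 366
  x=25 (Zone V, w=90) cum 456
⇒ x* = 17
y-coordinate, sorted with cumulative weight:
  y=2 (Zone I, w=11) cum 11
  y=4 (Zone IV, w=55) cum 66
  y=10 (Zone II, w=150) cum 216
  y=10 (Zone V, w=90) cum 306  ← median
  y=18 (Zone III, w=150) cum 456
⇒ y* = 10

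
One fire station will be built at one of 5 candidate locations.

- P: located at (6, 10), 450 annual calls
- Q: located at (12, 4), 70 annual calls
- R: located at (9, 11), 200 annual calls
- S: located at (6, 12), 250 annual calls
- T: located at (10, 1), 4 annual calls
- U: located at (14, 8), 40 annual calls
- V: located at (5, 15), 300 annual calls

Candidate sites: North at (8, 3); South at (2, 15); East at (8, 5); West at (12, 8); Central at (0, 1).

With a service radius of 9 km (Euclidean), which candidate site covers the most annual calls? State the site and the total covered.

South, covering 1200

Coverage radius r = 9 km; a point is covered iff (Δx)²+(Δy)² ≤ 9² = 81.
  North (8, 3): covers {P, Q, R, T, U} → 764
  South (2, 15): covers {P, R, S, V} → 1200
  East (8, 5): covers {P, Q, R, S, T, U} → 1014
  West (12, 8): covers {P, Q, R, S, T, U} → 1014
  Central (0, 1): covers {none} → 0
Maximum coverage at South: 1200 annual calls.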